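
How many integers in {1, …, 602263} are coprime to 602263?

Factor: 602263 = 67 · 89 · 101.
φ(602263) = (67−1) · (89−1) · (101−1) = 66 · 88 · 100 = 580800.

580800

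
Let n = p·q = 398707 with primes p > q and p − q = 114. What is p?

Since p = q + 114, we have 398707 = q(q + 114), so q² + 114q − 398707 = 0.
Discriminant: 114² + 4·398707 = 12996 + 1594828 = 1607824; √1607824 = 1268.
q = (−114 + 1268)/2 = 577, and p = q + 114 = 691.
Check: 577 · 691 = 398707.

691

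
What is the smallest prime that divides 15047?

15047 is odd.
Digit sum 17, not divisible by 3.
Ends in 7: not divisible by 5.
7: 15047 = 7·2149 + 4
11: 15047 = 11·1367 + 10
13: 15047 = 13·1157 + 6
17: 15047 = 17·885 + 2
19: 15047 = 19·791 + 18
23: 15047 = 23·654 + 5
29: 15047 = 29·518 + 25
31: 15047 = 31·485 + 12
37: 15047 = 37·406 + 25
41: 15047 = 41·367

41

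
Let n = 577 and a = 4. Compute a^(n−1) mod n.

1

4^1 ≡ 4 (mod 577)
4^2 ≡ 4^2 = 16 ≡ 16 (mod 577)
4^4 ≡ 16^2 = 256 ≡ 256 (mod 577)
4^8 ≡ 256^2 = 65536 ≡ 335 (mod 577)
4^16 ≡ 335^2 = 112225 ≡ 287 (mod 577)
4^32 ≡ 287^2 = 82369 ≡ 435 (mod 577)
4^64 ≡ 435^2 = 189225 ≡ 546 (mod 577)
4^128 ≡ 546^2 = 298116 ≡ 384 (mod 577)
4^256 ≡ 384^2 = 147456 ≡ 321 (mod 577)
4^512 ≡ 321^2 = 103041 ≡ 335 (mod 577)
576 = 512 + 64 in binary powers of 2.
So 4^576 ≡ 335 · 546 ≡ 1 (mod 577).
Since the result is 1, base 4 gives no evidence that 577 is composite.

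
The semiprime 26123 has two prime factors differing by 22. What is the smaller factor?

151

Since p = q + 22, we have 26123 = q(q + 22), so q² + 22q − 26123 = 0.
Discriminant: 22² + 4·26123 = 484 + 104492 = 104976; √104976 = 324.
q = (−22 + 324)/2 = 151, and p = q + 22 = 173.
Check: 151 · 173 = 26123.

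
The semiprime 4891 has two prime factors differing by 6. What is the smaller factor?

67

Since p = q + 6, we have 4891 = q(q + 6), so q² + 6q − 4891 = 0.
Discriminant: 6² + 4·4891 = 36 + 19564 = 19600; √19600 = 140.
q = (−6 + 140)/2 = 67, and p = q + 6 = 73.
Check: 67 · 73 = 4891.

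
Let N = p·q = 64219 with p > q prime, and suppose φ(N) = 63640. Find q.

149

φ(n) = (p−1)(q−1) = n − (p+q) + 1, so p + q = 64219 − 63640 + 1 = 580.
p and q are the roots of t² − 580t + 64219 = 0.
Discriminant: 580² − 4·64219 = 336400 − 256876 = 79524; √79524 = 282.
q = (580 − 282)/2 = 149, p = (580 + 282)/2 = 431.
Check: 149 · 431 = 64219.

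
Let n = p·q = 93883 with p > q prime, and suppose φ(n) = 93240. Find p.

421

φ(n) = (p−1)(q−1) = n − (p+q) + 1, so p + q = 93883 − 93240 + 1 = 644.
p and q are the roots of t² − 644t + 93883 = 0.
Discriminant: 644² − 4·93883 = 414736 − 375532 = 39204; √39204 = 198.
q = (644 − 198)/2 = 223, p = (644 + 198)/2 = 421.
Check: 223 · 421 = 93883.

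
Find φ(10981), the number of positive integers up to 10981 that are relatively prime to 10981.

10764

Factor: 10981 = 79 · 139.
φ(10981) = (79−1) · (139−1) = 78 · 138 = 10764.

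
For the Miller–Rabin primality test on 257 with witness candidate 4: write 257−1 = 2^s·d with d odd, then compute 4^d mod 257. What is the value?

4

257 − 1 = 256 = 2^8 · 1, so d = 1.
4^1 ≡ 4 (mod 257)
1 = 1 in binary powers of 2.
So 4^1 ≡ 4 ≡ 4 (mod 257).
Squaring chain: 4 → 16 → 256 → 1 → 1 → 1 → 1 → 1; reaches −1, so base 4 does not prove 257 composite.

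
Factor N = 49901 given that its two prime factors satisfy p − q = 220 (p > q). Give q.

139

Since p = q + 220, we have 49901 = q(q + 220), so q² + 220q − 49901 = 0.
Discriminant: 220² + 4·49901 = 48400 + 199604 = 248004; √248004 = 498.
q = (−220 + 498)/2 = 139, and p = q + 220 = 359.
Check: 139 · 359 = 49901.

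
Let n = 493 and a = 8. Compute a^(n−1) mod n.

458

8^1 ≡ 8 (mod 493)
8^2 ≡ 8^2 = 64 ≡ 64 (mod 493)
8^4 ≡ 64^2 = 4096 ≡ 152 (mod 493)
8^8 ≡ 152^2 = 23104 ≡ 426 (mod 493)
8^16 ≡ 426^2 = 181476 ≡ 52 (mod 493)
8^32 ≡ 52^2 = 2704 ≡ 239 (mod 493)
8^64 ≡ 239^2 = 57121 ≡ 426 (mod 493)
8^128 ≡ 426^2 = 181476 ≡ 52 (mod 493)
8^256 ≡ 52^2 = 2704 ≡ 239 (mod 493)
492 = 256 + 128 + 64 + 32 + 8 + 4 in binary powers of 2.
So 8^492 ≡ 239 · 52 · 426 · 239 · 426 · 152 ≡ 458 (mod 493).
Since 458 ≠ 1, base 8 is a Fermat witness: 493 is composite.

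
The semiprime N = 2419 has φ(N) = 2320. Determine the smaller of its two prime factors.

φ(n) = (p−1)(q−1) = n − (p+q) + 1, so p + q = 2419 − 2320 + 1 = 100.
p and q are the roots of t² − 100t + 2419 = 0.
Discriminant: 100² − 4·2419 = 10000 − 9676 = 324; √324 = 18.
q = (100 − 18)/2 = 41, p = (100 + 18)/2 = 59.
Check: 41 · 59 = 2419.

41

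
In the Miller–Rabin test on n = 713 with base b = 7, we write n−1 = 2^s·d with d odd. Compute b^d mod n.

713 − 1 = 712 = 2^3 · 89, so d = 89.
7^1 ≡ 7 (mod 713)
7^2 ≡ 7^2 = 49 ≡ 49 (mod 713)
7^4 ≡ 49^2 = 2401 ≡ 262 (mod 713)
7^8 ≡ 262^2 = 68644 ≡ 196 (mod 713)
7^16 ≡ 196^2 = 38416 ≡ 627 (mod 713)
7^32 ≡ 627^2 = 393129 ≡ 266 (mod 713)
7^64 ≡ 266^2 = 70756 ≡ 169 (mod 713)
89 = 64 + 16 + 8 + 1 in binary powers of 2.
So 7^89 ≡ 169 · 627 · 196 · 7 ≡ 536 (mod 713).
Squaring chain: 536 → 670 → 423; never reaches −1, so base 7 is a Miller–Rabin witness that 713 is composite.

536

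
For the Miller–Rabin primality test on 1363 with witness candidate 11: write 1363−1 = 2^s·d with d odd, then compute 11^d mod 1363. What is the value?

872

1363 − 1 = 1362 = 2^1 · 681, so d = 681.
11^1 ≡ 11 (mod 1363)
11^2 ≡ 11^2 = 121 ≡ 121 (mod 1363)
11^4 ≡ 121^2 = 14641 ≡ 1011 (mod 1363)
11^8 ≡ 1011^2 = 1022121 ≡ 1234 (mod 1363)
11^16 ≡ 1234^2 = 1522756 ≡ 285 (mod 1363)
11^32 ≡ 285^2 = 81225 ≡ 808 (mod 1363)
11^64 ≡ 808^2 = 652864 ≡ 1350 (mod 1363)
11^128 ≡ 1350^2 = 1822500 ≡ 169 (mod 1363)
11^256 ≡ 169^2 = 28561 ≡ 1301 (mod 1363)
11^512 ≡ 1301^2 = 1692601 ≡ 1118 (mod 1363)
681 = 512 + 128 + 32 + 8 + 1 in binary powers of 2.
So 11^681 ≡ 1118 · 169 · 808 · 1234 · 11 ≡ 872 (mod 1363).
Squaring chain: 872; never reaches −1, so base 11 is a Miller–Rabin witness that 1363 is composite.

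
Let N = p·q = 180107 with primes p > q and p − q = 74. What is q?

Since p = q + 74, we have 180107 = q(q + 74), so q² + 74q − 180107 = 0.
Discriminant: 74² + 4·180107 = 5476 + 720428 = 725904; √725904 = 852.
q = (−74 + 852)/2 = 389, and p = q + 74 = 463.
Check: 389 · 463 = 180107.

389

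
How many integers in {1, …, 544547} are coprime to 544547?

Factor: 544547 = 61 · 79 · 113.
φ(544547) = (61−1) · (79−1) · (113−1) = 60 · 78 · 112 = 524160.

524160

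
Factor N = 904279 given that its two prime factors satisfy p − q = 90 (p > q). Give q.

907

Since p = q + 90, we have 904279 = q(q + 90), so q² + 90q − 904279 = 0.
Discriminant: 90² + 4·904279 = 8100 + 3617116 = 3625216; √3625216 = 1904.
q = (−90 + 1904)/2 = 907, and p = q + 90 = 997.
Check: 907 · 997 = 904279.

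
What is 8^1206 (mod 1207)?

1092

8^1 ≡ 8 (mod 1207)
8^2 ≡ 8^2 = 64 ≡ 64 (mod 1207)
8^4 ≡ 64^2 = 4096 ≡ 475 (mod 1207)
8^8 ≡ 475^2 = 225625 ≡ 1123 (mod 1207)
8^16 ≡ 1123^2 = 1261129 ≡ 1021 (mod 1207)
8^32 ≡ 1021^2 = 1042441 ≡ 800 (mod 1207)
8^64 ≡ 800^2 = 640000 ≡ 290 (mod 1207)
8^128 ≡ 290^2 = 84100 ≡ 817 (mod 1207)
8^256 ≡ 817^2 = 667489 ≡ 18 (mod 1207)
8^512 ≡ 18^2 = 324 ≡ 324 (mod 1207)
8^1024 ≡ 324^2 = 104976 ≡ 1174 (mod 1207)
1206 = 1024 + 128 + 32 + 16 + 4 + 2 in binary powers of 2.
So 8^1206 ≡ 1174 · 817 · 800 · 1021 · 475 · 64 ≡ 1092 (mod 1207).
Since 1092 ≠ 1, base 8 is a Fermat witness: 1207 is composite.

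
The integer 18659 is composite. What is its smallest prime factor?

18659 is odd.
Digit sum 29, not divisible by 3.
Ends in 9: not divisible by 5.
7: 18659 = 7·2665 + 4
11: 18659 = 11·1696 + 3
13: 18659 = 13·1435 + 4
17: 18659 = 17·1097 + 10
19: 18659 = 19·982 + 1
23: 18659 = 23·811 + 6
29: 18659 = 29·643 + 12
31: 18659 = 31·601 + 28
37: 18659 = 37·504 + 11
41: 18659 = 41·455 + 4
43: 18659 = 43·433 + 40
47: 18659 = 47·397

47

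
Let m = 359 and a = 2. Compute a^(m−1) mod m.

1

2^1 ≡ 2 (mod 359)
2^2 ≡ 2^2 = 4 ≡ 4 (mod 359)
2^4 ≡ 4^2 = 16 ≡ 16 (mod 359)
2^8 ≡ 16^2 = 256 ≡ 256 (mod 359)
2^16 ≡ 256^2 = 65536 ≡ 198 (mod 359)
2^32 ≡ 198^2 = 39204 ≡ 73 (mod 359)
2^64 ≡ 73^2 = 5329 ≡ 303 (mod 359)
2^128 ≡ 303^2 = 91809 ≡ 264 (mod 359)
2^256 ≡ 264^2 = 69696 ≡ 50 (mod 359)
358 = 256 + 64 + 32 + 4 + 2 in binary powers of 2.
So 2^358 ≡ 50 · 303 · 73 · 16 · 4 ≡ 1 (mod 359).
Since the result is 1, base 2 gives no evidence that 359 is composite.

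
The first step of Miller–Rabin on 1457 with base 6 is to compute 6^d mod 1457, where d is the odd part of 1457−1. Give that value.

1277

1457 − 1 = 1456 = 2^4 · 91, so d = 91.
6^1 ≡ 6 (mod 1457)
6^2 ≡ 6^2 = 36 ≡ 36 (mod 1457)
6^4 ≡ 36^2 = 1296 ≡ 1296 (mod 1457)
6^8 ≡ 1296^2 = 1679616 ≡ 1152 (mod 1457)
6^16 ≡ 1152^2 = 1327104 ≡ 1234 (mod 1457)
6^32 ≡ 1234^2 = 1522756 ≡ 191 (mod 1457)
6^64 ≡ 191^2 = 36481 ≡ 56 (mod 1457)
91 = 64 + 16 + 8 + 2 + 1 in binary powers of 2.
So 6^91 ≡ 56 · 1234 · 1152 · 36 · 6 ≡ 1277 (mod 1457).
Squaring chain: 1277 → 346 → 242 → 284; never reaches −1, so base 6 is a Miller–Rabin witness that 1457 is composite.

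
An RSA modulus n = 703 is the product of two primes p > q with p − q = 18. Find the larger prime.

37

Since p = q + 18, we have 703 = q(q + 18), so q² + 18q − 703 = 0.
Discriminant: 18² + 4·703 = 324 + 2812 = 3136; √3136 = 56.
q = (−18 + 56)/2 = 19, and p = q + 18 = 37.
Check: 19 · 37 = 703.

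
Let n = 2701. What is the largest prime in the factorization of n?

2701 = 37 · 73
73 is prime.
So 2701 = 37 · 73; the largest prime factor is 73.

73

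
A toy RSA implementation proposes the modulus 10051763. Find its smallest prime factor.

61

10051763 is odd.
Digit sum 23, not divisible by 3.
Ends in 3: not divisible by 5.
7: 10051763 = 7·1435966 + 1
11: 10051763 = 11·913796 + 7
13: 10051763 = 13·773212 + 7
17: 10051763 = 17·591280 + 3
19: 10051763 = 19·529040 + 3
23: 10051763 = 23·437033 + 4
29: 10051763 = 29·346612 + 15
31: 10051763 = 31·324250 + 13
37: 10051763 = 37·271669 + 10
41: 10051763 = 41·245164 + 39
43: 10051763 = 43·233761 + 40
47: 10051763 = 47·213867 + 14
53: 10051763 = 53·189655 + 48
59: 10051763 = 59·170368 + 51
61: 10051763 = 61·164783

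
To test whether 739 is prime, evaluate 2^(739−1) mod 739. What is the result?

1

2^1 ≡ 2 (mod 739)
2^2 ≡ 2^2 = 4 ≡ 4 (mod 739)
2^4 ≡ 4^2 = 16 ≡ 16 (mod 739)
2^8 ≡ 16^2 = 256 ≡ 256 (mod 739)
2^16 ≡ 256^2 = 65536 ≡ 504 (mod 739)
2^32 ≡ 504^2 = 254016 ≡ 539 (mod 739)
2^64 ≡ 539^2 = 290521 ≡ 94 (mod 739)
2^128 ≡ 94^2 = 8836 ≡ 707 (mod 739)
2^256 ≡ 707^2 = 499849 ≡ 285 (mod 739)
2^512 ≡ 285^2 = 81225 ≡ 674 (mod 739)
738 = 512 + 128 + 64 + 32 + 2 in binary powers of 2.
So 2^738 ≡ 674 · 707 · 94 · 539 · 4 ≡ 1 (mod 739).
Since the result is 1, base 2 gives no evidence that 739 is composite.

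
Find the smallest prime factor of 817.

19

817 is odd.
Digit sum 16, not divisible by 3.
Ends in 7: not divisible by 5.
7: 817 = 7·116 + 5
11: 817 = 11·74 + 3
13: 817 = 13·62 + 11
17: 817 = 17·48 + 1
19: 817 = 19·43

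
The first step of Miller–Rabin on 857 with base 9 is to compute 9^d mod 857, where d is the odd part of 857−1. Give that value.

207

857 − 1 = 856 = 2^3 · 107, so d = 107.
9^1 ≡ 9 (mod 857)
9^2 ≡ 9^2 = 81 ≡ 81 (mod 857)
9^4 ≡ 81^2 = 6561 ≡ 562 (mod 857)
9^8 ≡ 562^2 = 315844 ≡ 468 (mod 857)
9^16 ≡ 468^2 = 219024 ≡ 489 (mod 857)
9^32 ≡ 489^2 = 239121 ≡ 18 (mod 857)
9^64 ≡ 18^2 = 324 ≡ 324 (mod 857)
107 = 64 + 32 + 8 + 2 + 1 in binary powers of 2.
So 9^107 ≡ 324 · 18 · 468 · 81 · 9 ≡ 207 (mod 857).
Squaring chain: 207 → 856 → 1; reaches −1, so base 9 does not prove 857 composite.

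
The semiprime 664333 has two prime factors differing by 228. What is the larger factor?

937

Since p = q + 228, we have 664333 = q(q + 228), so q² + 228q − 664333 = 0.
Discriminant: 228² + 4·664333 = 51984 + 2657332 = 2709316; √2709316 = 1646.
q = (−228 + 1646)/2 = 709, and p = q + 228 = 937.
Check: 709 · 937 = 664333.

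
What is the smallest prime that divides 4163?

4163 is odd.
Digit sum 14, not divisible by 3.
Ends in 3: not divisible by 5.
7: 4163 = 7·594 + 5
11: 4163 = 11·378 + 5
13: 4163 = 13·320 + 3
17: 4163 = 17·244 + 15
19: 4163 = 19·219 + 2
23: 4163 = 23·181

23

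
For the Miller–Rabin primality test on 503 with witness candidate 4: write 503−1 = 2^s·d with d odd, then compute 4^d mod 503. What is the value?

503 − 1 = 502 = 2^1 · 251, so d = 251.
4^1 ≡ 4 (mod 503)
4^2 ≡ 4^2 = 16 ≡ 16 (mod 503)
4^4 ≡ 16^2 = 256 ≡ 256 (mod 503)
4^8 ≡ 256^2 = 65536 ≡ 146 (mod 503)
4^16 ≡ 146^2 = 21316 ≡ 190 (mod 503)
4^32 ≡ 190^2 = 36100 ≡ 387 (mod 503)
4^64 ≡ 387^2 = 149769 ≡ 378 (mod 503)
4^128 ≡ 378^2 = 142884 ≡ 32 (mod 503)
251 = 128 + 64 + 32 + 16 + 8 + 2 + 1 in binary powers of 2.
So 4^251 ≡ 32 · 378 · 387 · 190 · 146 · 16 · 4 ≡ 1 (mod 503).
Since 4^d ≡ 1 (mod 503), base 4 does not prove 503 composite.

1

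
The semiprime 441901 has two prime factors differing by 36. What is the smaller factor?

Since p = q + 36, we have 441901 = q(q + 36), so q² + 36q − 441901 = 0.
Discriminant: 36² + 4·441901 = 1296 + 1767604 = 1768900; √1768900 = 1330.
q = (−36 + 1330)/2 = 647, and p = q + 36 = 683.
Check: 647 · 683 = 441901.

647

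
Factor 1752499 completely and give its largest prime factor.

1752499 = 7 · 250357
250357 = 29 · 8633
8633 = 89 · 97
97 is prime.
So 1752499 = 7 · 29 · 89 · 97; the largest prime factor is 97.

97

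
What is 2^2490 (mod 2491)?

2^1 ≡ 2 (mod 2491)
2^2 ≡ 2^2 = 4 ≡ 4 (mod 2491)
2^4 ≡ 4^2 = 16 ≡ 16 (mod 2491)
2^8 ≡ 16^2 = 256 ≡ 256 (mod 2491)
2^16 ≡ 256^2 = 65536 ≡ 770 (mod 2491)
2^32 ≡ 770^2 = 592900 ≡ 42 (mod 2491)
2^64 ≡ 42^2 = 1764 ≡ 1764 (mod 2491)
2^128 ≡ 1764^2 = 3111696 ≡ 437 (mod 2491)
2^256 ≡ 437^2 = 190969 ≡ 1653 (mod 2491)
2^512 ≡ 1653^2 = 2732409 ≡ 2273 (mod 2491)
2^1024 ≡ 2273^2 = 5166529 ≡ 195 (mod 2491)
2^2048 ≡ 195^2 = 38025 ≡ 660 (mod 2491)
2490 = 2048 + 256 + 128 + 32 + 16 + 8 + 2 in binary powers of 2.
So 2^2490 ≡ 660 · 1653 · 437 · 42 · 770 · 256 · 4 ≡ 2414 (mod 2491).
Since 2414 ≠ 1, base 2 is a Fermat witness: 2491 is composite.

2414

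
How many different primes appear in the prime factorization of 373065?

373065 = 3 · 124355
124355 = 5 · 24871
24871 = 7 · 3553
3553 = 11 · 323
323 = 17 · 19
373065 = 3 · 5 · 7 · 11 · 17 · 19, which has 6 distinct prime factors.

6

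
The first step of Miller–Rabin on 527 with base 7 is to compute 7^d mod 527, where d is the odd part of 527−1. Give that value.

165

527 − 1 = 526 = 2^1 · 263, so d = 263.
7^1 ≡ 7 (mod 527)
7^2 ≡ 7^2 = 49 ≡ 49 (mod 527)
7^4 ≡ 49^2 = 2401 ≡ 293 (mod 527)
7^8 ≡ 293^2 = 85849 ≡ 475 (mod 527)
7^16 ≡ 475^2 = 225625 ≡ 69 (mod 527)
7^32 ≡ 69^2 = 4761 ≡ 18 (mod 527)
7^64 ≡ 18^2 = 324 ≡ 324 (mod 527)
7^128 ≡ 324^2 = 104976 ≡ 103 (mod 527)
7^256 ≡ 103^2 = 10609 ≡ 69 (mod 527)
263 = 256 + 4 + 2 + 1 in binary powers of 2.
So 7^263 ≡ 69 · 293 · 49 · 7 ≡ 165 (mod 527).
Squaring chain: 165; never reaches −1, so base 7 is a Miller–Rabin witness that 527 is composite.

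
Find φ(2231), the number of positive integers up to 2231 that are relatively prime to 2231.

2112

Factor: 2231 = 23 · 97.
φ(2231) = (23−1) · (97−1) = 22 · 96 = 2112.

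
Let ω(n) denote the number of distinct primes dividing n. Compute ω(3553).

3553 = 11 · 323
323 = 17 · 19
3553 = 11 · 17 · 19, which has 3 distinct prime factors.

3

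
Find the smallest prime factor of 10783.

41

10783 is odd.
Digit sum 19, not divisible by 3.
Ends in 3: not divisible by 5.
7: 10783 = 7·1540 + 3
11: 10783 = 11·980 + 3
13: 10783 = 13·829 + 6
17: 10783 = 17·634 + 5
19: 10783 = 19·567 + 10
23: 10783 = 23·468 + 19
29: 10783 = 29·371 + 24
31: 10783 = 31·347 + 26
37: 10783 = 37·291 + 16
41: 10783 = 41·263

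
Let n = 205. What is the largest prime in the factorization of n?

41

205 = 5 · 41
41 is prime.
So 205 = 5 · 41; the largest prime factor is 41.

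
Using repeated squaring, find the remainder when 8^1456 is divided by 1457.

1093

8^1 ≡ 8 (mod 1457)
8^2 ≡ 8^2 = 64 ≡ 64 (mod 1457)
8^4 ≡ 64^2 = 4096 ≡ 1182 (mod 1457)
8^8 ≡ 1182^2 = 1397124 ≡ 1318 (mod 1457)
8^16 ≡ 1318^2 = 1737124 ≡ 380 (mod 1457)
8^32 ≡ 380^2 = 144400 ≡ 157 (mod 1457)
8^64 ≡ 157^2 = 24649 ≡ 1337 (mod 1457)
8^128 ≡ 1337^2 = 1787569 ≡ 1287 (mod 1457)
8^256 ≡ 1287^2 = 1656369 ≡ 1217 (mod 1457)
8^512 ≡ 1217^2 = 1481089 ≡ 777 (mod 1457)
8^1024 ≡ 777^2 = 603729 ≡ 531 (mod 1457)
1456 = 1024 + 256 + 128 + 32 + 16 in binary powers of 2.
So 8^1456 ≡ 531 · 1217 · 1287 · 157 · 380 ≡ 1093 (mod 1457).
Since 1093 ≠ 1, base 8 is a Fermat witness: 1457 is composite.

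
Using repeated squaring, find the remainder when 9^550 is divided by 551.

9^1 ≡ 9 (mod 551)
9^2 ≡ 9^2 = 81 ≡ 81 (mod 551)
9^4 ≡ 81^2 = 6561 ≡ 500 (mod 551)
9^8 ≡ 500^2 = 250000 ≡ 397 (mod 551)
9^16 ≡ 397^2 = 157609 ≡ 23 (mod 551)
9^32 ≡ 23^2 = 529 ≡ 529 (mod 551)
9^64 ≡ 529^2 = 279841 ≡ 484 (mod 551)
9^128 ≡ 484^2 = 234256 ≡ 81 (mod 551)
9^256 ≡ 81^2 = 6561 ≡ 500 (mod 551)
9^512 ≡ 500^2 = 250000 ≡ 397 (mod 551)
550 = 512 + 32 + 4 + 2 in binary powers of 2.
So 9^550 ≡ 397 · 529 · 500 · 81 ≡ 123 (mod 551).
Since 123 ≠ 1, base 9 is a Fermat witness: 551 is composite.

123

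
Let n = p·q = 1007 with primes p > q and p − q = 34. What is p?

53

Since p = q + 34, we have 1007 = q(q + 34), so q² + 34q − 1007 = 0.
Discriminant: 34² + 4·1007 = 1156 + 4028 = 5184; √5184 = 72.
q = (−34 + 72)/2 = 19, and p = q + 34 = 53.
Check: 19 · 53 = 1007.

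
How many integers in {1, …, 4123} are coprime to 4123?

Factor: 4123 = 7 · 19 · 31.
φ(4123) = (7−1) · (19−1) · (31−1) = 6 · 18 · 30 = 3240.

3240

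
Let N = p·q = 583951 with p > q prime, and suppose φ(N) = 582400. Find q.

641

φ(n) = (p−1)(q−1) = n − (p+q) + 1, so p + q = 583951 − 582400 + 1 = 1552.
p and q are the roots of t² − 1552t + 583951 = 0.
Discriminant: 1552² − 4·583951 = 2408704 − 2335804 = 72900; √72900 = 270.
q = (1552 − 270)/2 = 641, p = (1552 + 270)/2 = 911.
Check: 641 · 911 = 583951.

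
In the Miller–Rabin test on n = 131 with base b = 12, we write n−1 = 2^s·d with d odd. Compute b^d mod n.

1

131 − 1 = 130 = 2^1 · 65, so d = 65.
12^1 ≡ 12 (mod 131)
12^2 ≡ 12^2 = 144 ≡ 13 (mod 131)
12^4 ≡ 13^2 = 169 ≡ 38 (mod 131)
12^8 ≡ 38^2 = 1444 ≡ 3 (mod 131)
12^16 ≡ 3^2 = 9 ≡ 9 (mod 131)
12^32 ≡ 9^2 = 81 ≡ 81 (mod 131)
12^64 ≡ 81^2 = 6561 ≡ 11 (mod 131)
65 = 64 + 1 in binary powers of 2.
So 12^65 ≡ 11 · 12 ≡ 1 (mod 131).
Since 12^d ≡ 1 (mod 131), base 12 does not prove 131 composite.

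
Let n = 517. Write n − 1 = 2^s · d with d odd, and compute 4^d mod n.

517 − 1 = 516 = 2^2 · 129, so d = 129.
4^1 ≡ 4 (mod 517)
4^2 ≡ 4^2 = 16 ≡ 16 (mod 517)
4^4 ≡ 16^2 = 256 ≡ 256 (mod 517)
4^8 ≡ 256^2 = 65536 ≡ 394 (mod 517)
4^16 ≡ 394^2 = 155236 ≡ 136 (mod 517)
4^32 ≡ 136^2 = 18496 ≡ 401 (mod 517)
4^64 ≡ 401^2 = 160801 ≡ 14 (mod 517)
4^128 ≡ 14^2 = 196 ≡ 196 (mod 517)
129 = 128 + 1 in binary powers of 2.
So 4^129 ≡ 196 · 4 ≡ 267 (mod 517).
Squaring chain: 267 → 460; never reaches −1, so base 4 is a Miller–Rabin witness that 517 is composite.

267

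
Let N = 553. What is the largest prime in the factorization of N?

553 = 7 · 79
79 is prime.
So 553 = 7 · 79; the largest prime factor is 79.

79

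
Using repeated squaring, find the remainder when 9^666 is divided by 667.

49

9^1 ≡ 9 (mod 667)
9^2 ≡ 9^2 = 81 ≡ 81 (mod 667)
9^4 ≡ 81^2 = 6561 ≡ 558 (mod 667)
9^8 ≡ 558^2 = 311364 ≡ 542 (mod 667)
9^16 ≡ 542^2 = 293764 ≡ 284 (mod 667)
9^32 ≡ 284^2 = 80656 ≡ 616 (mod 667)
9^64 ≡ 616^2 = 379456 ≡ 600 (mod 667)
9^128 ≡ 600^2 = 360000 ≡ 487 (mod 667)
9^256 ≡ 487^2 = 237169 ≡ 384 (mod 667)
9^512 ≡ 384^2 = 147456 ≡ 49 (mod 667)
666 = 512 + 128 + 16 + 8 + 2 in binary powers of 2.
So 9^666 ≡ 49 · 487 · 284 · 542 · 81 ≡ 49 (mod 667).
Since 49 ≠ 1, base 9 is a Fermat witness: 667 is composite.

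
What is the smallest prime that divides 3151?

3151 is odd.
Digit sum 10, not divisible by 3.
Ends in 1: not divisible by 5.
7: 3151 = 7·450 + 1
11: 3151 = 11·286 + 5
13: 3151 = 13·242 + 5
17: 3151 = 17·185 + 6
19: 3151 = 19·165 + 16
23: 3151 = 23·137

23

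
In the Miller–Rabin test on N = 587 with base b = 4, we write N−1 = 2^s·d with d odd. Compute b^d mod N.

1

587 − 1 = 586 = 2^1 · 293, so d = 293.
4^1 ≡ 4 (mod 587)
4^2 ≡ 4^2 = 16 ≡ 16 (mod 587)
4^4 ≡ 16^2 = 256 ≡ 256 (mod 587)
4^8 ≡ 256^2 = 65536 ≡ 379 (mod 587)
4^16 ≡ 379^2 = 143641 ≡ 413 (mod 587)
4^32 ≡ 413^2 = 170569 ≡ 339 (mod 587)
4^64 ≡ 339^2 = 114921 ≡ 456 (mod 587)
4^128 ≡ 456^2 = 207936 ≡ 138 (mod 587)
4^256 ≡ 138^2 = 19044 ≡ 260 (mod 587)
293 = 256 + 32 + 4 + 1 in binary powers of 2.
So 4^293 ≡ 260 · 339 · 256 · 4 ≡ 1 (mod 587).
Since 4^d ≡ 1 (mod 587), base 4 does not prove 587 composite.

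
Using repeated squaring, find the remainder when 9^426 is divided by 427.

253

9^1 ≡ 9 (mod 427)
9^2 ≡ 9^2 = 81 ≡ 81 (mod 427)
9^4 ≡ 81^2 = 6561 ≡ 156 (mod 427)
9^8 ≡ 156^2 = 24336 ≡ 424 (mod 427)
9^16 ≡ 424^2 = 179776 ≡ 9 (mod 427)
9^32 ≡ 9^2 = 81 ≡ 81 (mod 427)
9^64 ≡ 81^2 = 6561 ≡ 156 (mod 427)
9^128 ≡ 156^2 = 24336 ≡ 424 (mod 427)
9^256 ≡ 424^2 = 179776 ≡ 9 (mod 427)
426 = 256 + 128 + 32 + 8 + 2 in binary powers of 2.
So 9^426 ≡ 9 · 424 · 81 · 424 · 81 ≡ 253 (mod 427).
Since 253 ≠ 1, base 9 is a Fermat witness: 427 is composite.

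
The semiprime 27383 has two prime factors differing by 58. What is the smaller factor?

Since p = q + 58, we have 27383 = q(q + 58), so q² + 58q − 27383 = 0.
Discriminant: 58² + 4·27383 = 3364 + 109532 = 112896; √112896 = 336.
q = (−58 + 336)/2 = 139, and p = q + 58 = 197.
Check: 139 · 197 = 27383.

139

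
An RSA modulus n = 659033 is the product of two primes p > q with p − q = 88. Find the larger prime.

Since p = q + 88, we have 659033 = q(q + 88), so q² + 88q − 659033 = 0.
Discriminant: 88² + 4·659033 = 7744 + 2636132 = 2643876; √2643876 = 1626.
q = (−88 + 1626)/2 = 769, and p = q + 88 = 857.
Check: 769 · 857 = 659033.

857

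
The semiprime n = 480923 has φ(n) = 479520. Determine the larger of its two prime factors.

811

φ(n) = (p−1)(q−1) = n − (p+q) + 1, so p + q = 480923 − 479520 + 1 = 1404.
p and q are the roots of t² − 1404t + 480923 = 0.
Discriminant: 1404² − 4·480923 = 1971216 − 1923692 = 47524; √47524 = 218.
q = (1404 − 218)/2 = 593, p = (1404 + 218)/2 = 811.
Check: 593 · 811 = 480923.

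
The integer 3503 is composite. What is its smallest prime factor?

31

3503 is odd.
Digit sum 11, not divisible by 3.
Ends in 3: not divisible by 5.
7: 3503 = 7·500 + 3
11: 3503 = 11·318 + 5
13: 3503 = 13·269 + 6
17: 3503 = 17·206 + 1
19: 3503 = 19·184 + 7
23: 3503 = 23·152 + 7
29: 3503 = 29·120 + 23
31: 3503 = 31·113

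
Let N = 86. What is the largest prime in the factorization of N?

43

86 = 2 · 43
43 is prime.
So 86 = 2 · 43; the largest prime factor is 43.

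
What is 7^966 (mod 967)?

7^1 ≡ 7 (mod 967)
7^2 ≡ 7^2 = 49 ≡ 49 (mod 967)
7^4 ≡ 49^2 = 2401 ≡ 467 (mod 967)
7^8 ≡ 467^2 = 218089 ≡ 514 (mod 967)
7^16 ≡ 514^2 = 264196 ≡ 205 (mod 967)
7^32 ≡ 205^2 = 42025 ≡ 444 (mod 967)
7^64 ≡ 444^2 = 197136 ≡ 835 (mod 967)
7^128 ≡ 835^2 = 697225 ≡ 18 (mod 967)
7^256 ≡ 18^2 = 324 ≡ 324 (mod 967)
7^512 ≡ 324^2 = 104976 ≡ 540 (mod 967)
966 = 512 + 256 + 128 + 64 + 4 + 2 in binary powers of 2.
So 7^966 ≡ 540 · 324 · 18 · 835 · 467 · 49 ≡ 1 (mod 967).
Since the result is 1, base 7 gives no evidence that 967 is composite.

1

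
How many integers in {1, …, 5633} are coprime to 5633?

Factor: 5633 = 43 · 131.
φ(5633) = (43−1) · (131−1) = 42 · 130 = 5460.

5460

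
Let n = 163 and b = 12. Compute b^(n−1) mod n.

12^1 ≡ 12 (mod 163)
12^2 ≡ 12^2 = 144 ≡ 144 (mod 163)
12^4 ≡ 144^2 = 20736 ≡ 35 (mod 163)
12^8 ≡ 35^2 = 1225 ≡ 84 (mod 163)
12^16 ≡ 84^2 = 7056 ≡ 47 (mod 163)
12^32 ≡ 47^2 = 2209 ≡ 90 (mod 163)
12^64 ≡ 90^2 = 8100 ≡ 113 (mod 163)
12^128 ≡ 113^2 = 12769 ≡ 55 (mod 163)
162 = 128 + 32 + 2 in binary powers of 2.
So 12^162 ≡ 55 · 90 · 144 ≡ 1 (mod 163).
Since the result is 1, base 12 gives no evidence that 163 is composite.

1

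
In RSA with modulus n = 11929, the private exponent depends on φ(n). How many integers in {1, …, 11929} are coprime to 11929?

Factor: 11929 = 79 · 151.
φ(11929) = (79−1) · (151−1) = 78 · 150 = 11700.

11700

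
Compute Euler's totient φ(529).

506

Factor: 529 = 23^2.
φ(529) = 23^1·(23−1) = 506.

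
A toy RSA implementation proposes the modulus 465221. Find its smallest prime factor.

465221 is odd.
Digit sum 20, not divisible by 3.
Ends in 1: not divisible by 5.
7: 465221 = 7·66460 + 1
11: 465221 = 11·42292 + 9
13: 465221 = 13·35786 + 3
17: 465221 = 17·27365 + 16
19: 465221 = 19·24485 + 6
23: 465221 = 23·20227

23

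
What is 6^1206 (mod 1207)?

535

6^1 ≡ 6 (mod 1207)
6^2 ≡ 6^2 = 36 ≡ 36 (mod 1207)
6^4 ≡ 36^2 = 1296 ≡ 89 (mod 1207)
6^8 ≡ 89^2 = 7921 ≡ 679 (mod 1207)
6^16 ≡ 679^2 = 461041 ≡ 1174 (mod 1207)
6^32 ≡ 1174^2 = 1378276 ≡ 1089 (mod 1207)
6^64 ≡ 1089^2 = 1185921 ≡ 647 (mod 1207)
6^128 ≡ 647^2 = 418609 ≡ 987 (mod 1207)
6^256 ≡ 987^2 = 974169 ≡ 120 (mod 1207)
6^512 ≡ 120^2 = 14400 ≡ 1123 (mod 1207)
6^1024 ≡ 1123^2 = 1261129 ≡ 1021 (mod 1207)
1206 = 1024 + 128 + 32 + 16 + 4 + 2 in binary powers of 2.
So 6^1206 ≡ 1021 · 987 · 1089 · 1174 · 89 · 36 ≡ 535 (mod 1207).
Since 535 ≠ 1, base 6 is a Fermat witness: 1207 is composite.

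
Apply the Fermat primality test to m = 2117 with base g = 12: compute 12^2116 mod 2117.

12^1 ≡ 12 (mod 2117)
12^2 ≡ 12^2 = 144 ≡ 144 (mod 2117)
12^4 ≡ 144^2 = 20736 ≡ 1683 (mod 2117)
12^8 ≡ 1683^2 = 2832489 ≡ 2060 (mod 2117)
12^16 ≡ 2060^2 = 4243600 ≡ 1132 (mod 2117)
12^32 ≡ 1132^2 = 1281424 ≡ 639 (mod 2117)
12^64 ≡ 639^2 = 408321 ≡ 1857 (mod 2117)
12^128 ≡ 1857^2 = 3448449 ≡ 1973 (mod 2117)
12^256 ≡ 1973^2 = 3892729 ≡ 1683 (mod 2117)
12^512 ≡ 1683^2 = 2832489 ≡ 2060 (mod 2117)
12^1024 ≡ 2060^2 = 4243600 ≡ 1132 (mod 2117)
12^2048 ≡ 1132^2 = 1281424 ≡ 639 (mod 2117)
2116 = 2048 + 64 + 4 in binary powers of 2.
So 12^2116 ≡ 639 · 1857 · 1683 ≡ 1857 (mod 2117).
Since 1857 ≠ 1, base 12 is a Fermat witness: 2117 is composite.

1857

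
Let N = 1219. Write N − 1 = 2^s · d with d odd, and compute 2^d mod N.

867

1219 − 1 = 1218 = 2^1 · 609, so d = 609.
2^1 ≡ 2 (mod 1219)
2^2 ≡ 2^2 = 4 ≡ 4 (mod 1219)
2^4 ≡ 4^2 = 16 ≡ 16 (mod 1219)
2^8 ≡ 16^2 = 256 ≡ 256 (mod 1219)
2^16 ≡ 256^2 = 65536 ≡ 929 (mod 1219)
2^32 ≡ 929^2 = 863041 ≡ 1208 (mod 1219)
2^64 ≡ 1208^2 = 1459264 ≡ 121 (mod 1219)
2^128 ≡ 121^2 = 14641 ≡ 13 (mod 1219)
2^256 ≡ 13^2 = 169 ≡ 169 (mod 1219)
2^512 ≡ 169^2 = 28561 ≡ 524 (mod 1219)
609 = 512 + 64 + 32 + 1 in binary powers of 2.
So 2^609 ≡ 524 · 121 · 1208 · 2 ≡ 867 (mod 1219).
Squaring chain: 867; never reaches −1, so base 2 is a Miller–Rabin witness that 1219 is composite.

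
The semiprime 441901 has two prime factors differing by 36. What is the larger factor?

683

Since p = q + 36, we have 441901 = q(q + 36), so q² + 36q − 441901 = 0.
Discriminant: 36² + 4·441901 = 1296 + 1767604 = 1768900; √1768900 = 1330.
q = (−36 + 1330)/2 = 647, and p = q + 36 = 683.
Check: 647 · 683 = 441901.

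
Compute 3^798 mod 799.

3^1 ≡ 3 (mod 799)
3^2 ≡ 3^2 = 9 ≡ 9 (mod 799)
3^4 ≡ 9^2 = 81 ≡ 81 (mod 799)
3^8 ≡ 81^2 = 6561 ≡ 169 (mod 799)
3^16 ≡ 169^2 = 28561 ≡ 596 (mod 799)
3^32 ≡ 596^2 = 355216 ≡ 460 (mod 799)
3^64 ≡ 460^2 = 211600 ≡ 664 (mod 799)
3^128 ≡ 664^2 = 440896 ≡ 647 (mod 799)
3^256 ≡ 647^2 = 418609 ≡ 732 (mod 799)
3^512 ≡ 732^2 = 535824 ≡ 494 (mod 799)
798 = 512 + 256 + 16 + 8 + 4 + 2 in binary powers of 2.
So 3^798 ≡ 494 · 732 · 596 · 169 · 81 · 9 ≡ 784 (mod 799).
Since 784 ≠ 1, base 3 is a Fermat witness: 799 is composite.

784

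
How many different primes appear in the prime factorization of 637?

637 = 7^2 · 13
637 = 7^2 · 13, which has 2 distinct prime factors.

2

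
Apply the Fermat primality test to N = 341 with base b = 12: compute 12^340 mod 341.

12^1 ≡ 12 (mod 341)
12^2 ≡ 12^2 = 144 ≡ 144 (mod 341)
12^4 ≡ 144^2 = 20736 ≡ 276 (mod 341)
12^8 ≡ 276^2 = 76176 ≡ 133 (mod 341)
12^16 ≡ 133^2 = 17689 ≡ 298 (mod 341)
12^32 ≡ 298^2 = 88804 ≡ 144 (mod 341)
12^64 ≡ 144^2 = 20736 ≡ 276 (mod 341)
12^128 ≡ 276^2 = 76176 ≡ 133 (mod 341)
12^256 ≡ 133^2 = 17689 ≡ 298 (mod 341)
340 = 256 + 64 + 16 + 4 in binary powers of 2.
So 12^340 ≡ 298 · 276 · 298 · 276 ≡ 56 (mod 341).
Since 56 ≠ 1, base 12 is a Fermat witness: 341 is composite.

56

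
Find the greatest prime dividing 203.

203 = 7 · 29
29 is prime.
So 203 = 7 · 29; the largest prime factor is 29.

29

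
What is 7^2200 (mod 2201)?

955

7^1 ≡ 7 (mod 2201)
7^2 ≡ 7^2 = 49 ≡ 49 (mod 2201)
7^4 ≡ 49^2 = 2401 ≡ 200 (mod 2201)
7^8 ≡ 200^2 = 40000 ≡ 382 (mod 2201)
7^16 ≡ 382^2 = 145924 ≡ 658 (mod 2201)
7^32 ≡ 658^2 = 432964 ≡ 1568 (mod 2201)
7^64 ≡ 1568^2 = 2458624 ≡ 107 (mod 2201)
7^128 ≡ 107^2 = 11449 ≡ 444 (mod 2201)
7^256 ≡ 444^2 = 197136 ≡ 1247 (mod 2201)
7^512 ≡ 1247^2 = 1555009 ≡ 1103 (mod 2201)
7^1024 ≡ 1103^2 = 1216609 ≡ 1657 (mod 2201)
7^2048 ≡ 1657^2 = 2745649 ≡ 1002 (mod 2201)
2200 = 2048 + 128 + 16 + 8 in binary powers of 2.
So 7^2200 ≡ 1002 · 444 · 658 · 382 ≡ 955 (mod 2201).
Since 955 ≠ 1, base 7 is a Fermat witness: 2201 is composite.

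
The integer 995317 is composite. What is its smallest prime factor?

31

995317 is odd.
Digit sum 34, not divisible by 3.
Ends in 7: not divisible by 5.
7: 995317 = 7·142188 + 1
11: 995317 = 11·90483 + 4
13: 995317 = 13·76562 + 11
17: 995317 = 17·58548 + 1
19: 995317 = 19·52385 + 2
23: 995317 = 23·43274 + 15
29: 995317 = 29·34321 + 8
31: 995317 = 31·32107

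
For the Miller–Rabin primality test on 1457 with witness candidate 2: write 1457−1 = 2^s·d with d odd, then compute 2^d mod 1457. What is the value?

1457 − 1 = 1456 = 2^4 · 91, so d = 91.
2^1 ≡ 2 (mod 1457)
2^2 ≡ 2^2 = 4 ≡ 4 (mod 1457)
2^4 ≡ 4^2 = 16 ≡ 16 (mod 1457)
2^8 ≡ 16^2 = 256 ≡ 256 (mod 1457)
2^16 ≡ 256^2 = 65536 ≡ 1428 (mod 1457)
2^32 ≡ 1428^2 = 2039184 ≡ 841 (mod 1457)
2^64 ≡ 841^2 = 707281 ≡ 636 (mod 1457)
91 = 64 + 16 + 8 + 2 + 1 in binary powers of 2.
So 2^91 ≡ 636 · 1428 · 256 · 4 · 2 ≡ 870 (mod 1457).
Squaring chain: 870 → 717 → 1225 → 1372; never reaches −1, so base 2 is a Miller–Rabin witness that 1457 is composite.

870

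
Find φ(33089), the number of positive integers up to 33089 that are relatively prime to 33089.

Factor: 33089 = 7 · 29 · 163.
φ(33089) = (7−1) · (29−1) · (163−1) = 6 · 28 · 162 = 27216.

27216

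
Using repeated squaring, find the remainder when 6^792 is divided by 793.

508

6^1 ≡ 6 (mod 793)
6^2 ≡ 6^2 = 36 ≡ 36 (mod 793)
6^4 ≡ 36^2 = 1296 ≡ 503 (mod 793)
6^8 ≡ 503^2 = 253009 ≡ 42 (mod 793)
6^16 ≡ 42^2 = 1764 ≡ 178 (mod 793)
6^32 ≡ 178^2 = 31684 ≡ 757 (mod 793)
6^64 ≡ 757^2 = 573049 ≡ 503 (mod 793)
6^128 ≡ 503^2 = 253009 ≡ 42 (mod 793)
6^256 ≡ 42^2 = 1764 ≡ 178 (mod 793)
6^512 ≡ 178^2 = 31684 ≡ 757 (mod 793)
792 = 512 + 256 + 16 + 8 in binary powers of 2.
So 6^792 ≡ 757 · 178 · 178 · 42 ≡ 508 (mod 793).
Since 508 ≠ 1, base 6 is a Fermat witness: 793 is composite.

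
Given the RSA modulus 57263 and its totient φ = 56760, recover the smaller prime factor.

φ(n) = (p−1)(q−1) = n − (p+q) + 1, so p + q = 57263 − 56760 + 1 = 504.
p and q are the roots of t² − 504t + 57263 = 0.
Discriminant: 504² − 4·57263 = 254016 − 229052 = 24964; √24964 = 158.
q = (504 − 158)/2 = 173, p = (504 + 158)/2 = 331.
Check: 173 · 331 = 57263.

173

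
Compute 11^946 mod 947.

11^1 ≡ 11 (mod 947)
11^2 ≡ 11^2 = 121 ≡ 121 (mod 947)
11^4 ≡ 121^2 = 14641 ≡ 436 (mod 947)
11^8 ≡ 436^2 = 190096 ≡ 696 (mod 947)
11^16 ≡ 696^2 = 484416 ≡ 499 (mod 947)
11^32 ≡ 499^2 = 249001 ≡ 887 (mod 947)
11^64 ≡ 887^2 = 786769 ≡ 759 (mod 947)
11^128 ≡ 759^2 = 576081 ≡ 305 (mod 947)
11^256 ≡ 305^2 = 93025 ≡ 219 (mod 947)
11^512 ≡ 219^2 = 47961 ≡ 611 (mod 947)
946 = 512 + 256 + 128 + 32 + 16 + 2 in binary powers of 2.
So 11^946 ≡ 611 · 219 · 305 · 887 · 499 · 121 ≡ 1 (mod 947).
Since the result is 1, base 11 gives no evidence that 947 is composite.

1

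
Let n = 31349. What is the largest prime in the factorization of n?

47

31349 = 23 · 1363
1363 = 29 · 47
47 is prime.
So 31349 = 23 · 29 · 47; the largest prime factor is 47.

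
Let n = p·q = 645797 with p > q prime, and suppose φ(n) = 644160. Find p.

φ(n) = (p−1)(q−1) = n − (p+q) + 1, so p + q = 645797 − 644160 + 1 = 1638.
p and q are the roots of t² − 1638t + 645797 = 0.
Discriminant: 1638² − 4·645797 = 2683044 − 2583188 = 99856; √99856 = 316.
q = (1638 − 316)/2 = 661, p = (1638 + 316)/2 = 977.
Check: 661 · 977 = 645797.

977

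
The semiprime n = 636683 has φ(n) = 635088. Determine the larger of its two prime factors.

809

φ(n) = (p−1)(q−1) = n − (p+q) + 1, so p + q = 636683 − 635088 + 1 = 1596.
p and q are the roots of t² − 1596t + 636683 = 0.
Discriminant: 1596² − 4·636683 = 2547216 − 2546732 = 484; √484 = 22.
q = (1596 − 22)/2 = 787, p = (1596 + 22)/2 = 809.
Check: 787 · 809 = 636683.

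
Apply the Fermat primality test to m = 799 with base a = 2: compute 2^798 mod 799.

2^1 ≡ 2 (mod 799)
2^2 ≡ 2^2 = 4 ≡ 4 (mod 799)
2^4 ≡ 4^2 = 16 ≡ 16 (mod 799)
2^8 ≡ 16^2 = 256 ≡ 256 (mod 799)
2^16 ≡ 256^2 = 65536 ≡ 18 (mod 799)
2^32 ≡ 18^2 = 324 ≡ 324 (mod 799)
2^64 ≡ 324^2 = 104976 ≡ 307 (mod 799)
2^128 ≡ 307^2 = 94249 ≡ 766 (mod 799)
2^256 ≡ 766^2 = 586756 ≡ 290 (mod 799)
2^512 ≡ 290^2 = 84100 ≡ 205 (mod 799)
798 = 512 + 256 + 16 + 8 + 4 + 2 in binary powers of 2.
So 2^798 ≡ 205 · 290 · 18 · 256 · 16 · 4 ≡ 676 (mod 799).
Since 676 ≠ 1, base 2 is a Fermat witness: 799 is composite.

676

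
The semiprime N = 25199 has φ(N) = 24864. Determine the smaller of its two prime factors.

113

φ(n) = (p−1)(q−1) = n − (p+q) + 1, so p + q = 25199 − 24864 + 1 = 336.
p and q are the roots of t² − 336t + 25199 = 0.
Discriminant: 336² − 4·25199 = 112896 − 100796 = 12100; √12100 = 110.
q = (336 − 110)/2 = 113, p = (336 + 110)/2 = 223.
Check: 113 · 223 = 25199.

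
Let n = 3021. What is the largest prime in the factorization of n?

3021 = 3 · 1007
1007 = 19 · 53
53 is prime.
So 3021 = 3 · 19 · 53; the largest prime factor is 53.

53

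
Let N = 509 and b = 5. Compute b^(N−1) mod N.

1

5^1 ≡ 5 (mod 509)
5^2 ≡ 5^2 = 25 ≡ 25 (mod 509)
5^4 ≡ 25^2 = 625 ≡ 116 (mod 509)
5^8 ≡ 116^2 = 13456 ≡ 222 (mod 509)
5^16 ≡ 222^2 = 49284 ≡ 420 (mod 509)
5^32 ≡ 420^2 = 176400 ≡ 286 (mod 509)
5^64 ≡ 286^2 = 81796 ≡ 356 (mod 509)
5^128 ≡ 356^2 = 126736 ≡ 504 (mod 509)
5^256 ≡ 504^2 = 254016 ≡ 25 (mod 509)
508 = 256 + 128 + 64 + 32 + 16 + 8 + 4 in binary powers of 2.
So 5^508 ≡ 25 · 504 · 356 · 286 · 420 · 222 · 116 ≡ 1 (mod 509).
Since the result is 1, base 5 gives no evidence that 509 is composite.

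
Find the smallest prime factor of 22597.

59

22597 is odd.
Digit sum 25, not divisible by 3.
Ends in 7: not divisible by 5.
7: 22597 = 7·3228 + 1
11: 22597 = 11·2054 + 3
13: 22597 = 13·1738 + 3
17: 22597 = 17·1329 + 4
19: 22597 = 19·1189 + 6
23: 22597 = 23·982 + 11
29: 22597 = 29·779 + 6
31: 22597 = 31·728 + 29
37: 22597 = 37·610 + 27
41: 22597 = 41·551 + 6
43: 22597 = 43·525 + 22
47: 22597 = 47·480 + 37
53: 22597 = 53·426 + 19
59: 22597 = 59·383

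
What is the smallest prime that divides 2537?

2537 is odd.
Digit sum 17, not divisible by 3.
Ends in 7: not divisible by 5.
7: 2537 = 7·362 + 3
11: 2537 = 11·230 + 7
13: 2537 = 13·195 + 2
17: 2537 = 17·149 + 4
19: 2537 = 19·133 + 10
23: 2537 = 23·110 + 7
29: 2537 = 29·87 + 14
31: 2537 = 31·81 + 26
37: 2537 = 37·68 + 21
41: 2537 = 41·61 + 36
43: 2537 = 43·59

43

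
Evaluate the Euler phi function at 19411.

16008

Factor: 19411 = 7 · 47 · 59.
φ(19411) = (7−1) · (47−1) · (59−1) = 6 · 46 · 58 = 16008.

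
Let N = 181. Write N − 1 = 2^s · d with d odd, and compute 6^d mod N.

181 − 1 = 180 = 2^2 · 45, so d = 45.
6^1 ≡ 6 (mod 181)
6^2 ≡ 6^2 = 36 ≡ 36 (mod 181)
6^4 ≡ 36^2 = 1296 ≡ 29 (mod 181)
6^8 ≡ 29^2 = 841 ≡ 117 (mod 181)
6^16 ≡ 117^2 = 13689 ≡ 114 (mod 181)
6^32 ≡ 114^2 = 12996 ≡ 145 (mod 181)
45 = 32 + 8 + 4 + 1 in binary powers of 2.
So 6^45 ≡ 145 · 117 · 29 · 6 ≡ 162 (mod 181).
Squaring chain: 162 → 180; reaches −1, so base 6 does not prove 181 composite.

162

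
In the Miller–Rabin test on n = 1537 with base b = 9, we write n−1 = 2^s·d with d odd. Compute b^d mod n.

1537 − 1 = 1536 = 2^9 · 3, so d = 3.
9^1 ≡ 9 (mod 1537)
9^2 ≡ 9^2 = 81 ≡ 81 (mod 1537)
3 = 2 + 1 in binary powers of 2.
So 9^3 ≡ 81 · 9 ≡ 729 (mod 1537).
Squaring chain: 729 → 1176 → 1213 → 460 → 1031 → 894 → 1533 → 16 → 256; never reaches −1, so base 9 is a Miller–Rabin witness that 1537 is composite.

729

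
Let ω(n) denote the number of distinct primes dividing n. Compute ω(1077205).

1077205 = 5 · 215441
215441 = 17 · 12673
12673 = 19 · 667
667 = 23 · 29
1077205 = 5 · 17 · 19 · 23 · 29, which has 5 distinct prime factors.

5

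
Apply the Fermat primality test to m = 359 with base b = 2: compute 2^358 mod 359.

2^1 ≡ 2 (mod 359)
2^2 ≡ 2^2 = 4 ≡ 4 (mod 359)
2^4 ≡ 4^2 = 16 ≡ 16 (mod 359)
2^8 ≡ 16^2 = 256 ≡ 256 (mod 359)
2^16 ≡ 256^2 = 65536 ≡ 198 (mod 359)
2^32 ≡ 198^2 = 39204 ≡ 73 (mod 359)
2^64 ≡ 73^2 = 5329 ≡ 303 (mod 359)
2^128 ≡ 303^2 = 91809 ≡ 264 (mod 359)
2^256 ≡ 264^2 = 69696 ≡ 50 (mod 359)
358 = 256 + 64 + 32 + 4 + 2 in binary powers of 2.
So 2^358 ≡ 50 · 303 · 73 · 16 · 4 ≡ 1 (mod 359).
Since the result is 1, base 2 gives no evidence that 359 is composite.

1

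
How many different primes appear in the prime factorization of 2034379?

2034379 = 29^2 · 2419
2419 = 41 · 59
2034379 = 29^2 · 41 · 59, which has 3 distinct prime factors.

3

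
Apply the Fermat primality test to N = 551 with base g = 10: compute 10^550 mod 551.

10^1 ≡ 10 (mod 551)
10^2 ≡ 10^2 = 100 ≡ 100 (mod 551)
10^4 ≡ 100^2 = 10000 ≡ 82 (mod 551)
10^8 ≡ 82^2 = 6724 ≡ 112 (mod 551)
10^16 ≡ 112^2 = 12544 ≡ 422 (mod 551)
10^32 ≡ 422^2 = 178084 ≡ 111 (mod 551)
10^64 ≡ 111^2 = 12321 ≡ 199 (mod 551)
10^128 ≡ 199^2 = 39601 ≡ 480 (mod 551)
10^256 ≡ 480^2 = 230400 ≡ 82 (mod 551)
10^512 ≡ 82^2 = 6724 ≡ 112 (mod 551)
550 = 512 + 32 + 4 + 2 in binary powers of 2.
So 10^550 ≡ 112 · 111 · 82 · 100 ≡ 237 (mod 551).
Since 237 ≠ 1, base 10 is a Fermat witness: 551 is composite.

237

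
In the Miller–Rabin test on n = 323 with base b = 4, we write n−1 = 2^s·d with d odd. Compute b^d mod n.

157

323 − 1 = 322 = 2^1 · 161, so d = 161.
4^1 ≡ 4 (mod 323)
4^2 ≡ 4^2 = 16 ≡ 16 (mod 323)
4^4 ≡ 16^2 = 256 ≡ 256 (mod 323)
4^8 ≡ 256^2 = 65536 ≡ 290 (mod 323)
4^16 ≡ 290^2 = 84100 ≡ 120 (mod 323)
4^32 ≡ 120^2 = 14400 ≡ 188 (mod 323)
4^64 ≡ 188^2 = 35344 ≡ 137 (mod 323)
4^128 ≡ 137^2 = 18769 ≡ 35 (mod 323)
161 = 128 + 32 + 1 in binary powers of 2.
So 4^161 ≡ 35 · 188 · 4 ≡ 157 (mod 323).
Squaring chain: 157; never reaches −1, so base 4 is a Miller–Rabin witness that 323 is composite.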